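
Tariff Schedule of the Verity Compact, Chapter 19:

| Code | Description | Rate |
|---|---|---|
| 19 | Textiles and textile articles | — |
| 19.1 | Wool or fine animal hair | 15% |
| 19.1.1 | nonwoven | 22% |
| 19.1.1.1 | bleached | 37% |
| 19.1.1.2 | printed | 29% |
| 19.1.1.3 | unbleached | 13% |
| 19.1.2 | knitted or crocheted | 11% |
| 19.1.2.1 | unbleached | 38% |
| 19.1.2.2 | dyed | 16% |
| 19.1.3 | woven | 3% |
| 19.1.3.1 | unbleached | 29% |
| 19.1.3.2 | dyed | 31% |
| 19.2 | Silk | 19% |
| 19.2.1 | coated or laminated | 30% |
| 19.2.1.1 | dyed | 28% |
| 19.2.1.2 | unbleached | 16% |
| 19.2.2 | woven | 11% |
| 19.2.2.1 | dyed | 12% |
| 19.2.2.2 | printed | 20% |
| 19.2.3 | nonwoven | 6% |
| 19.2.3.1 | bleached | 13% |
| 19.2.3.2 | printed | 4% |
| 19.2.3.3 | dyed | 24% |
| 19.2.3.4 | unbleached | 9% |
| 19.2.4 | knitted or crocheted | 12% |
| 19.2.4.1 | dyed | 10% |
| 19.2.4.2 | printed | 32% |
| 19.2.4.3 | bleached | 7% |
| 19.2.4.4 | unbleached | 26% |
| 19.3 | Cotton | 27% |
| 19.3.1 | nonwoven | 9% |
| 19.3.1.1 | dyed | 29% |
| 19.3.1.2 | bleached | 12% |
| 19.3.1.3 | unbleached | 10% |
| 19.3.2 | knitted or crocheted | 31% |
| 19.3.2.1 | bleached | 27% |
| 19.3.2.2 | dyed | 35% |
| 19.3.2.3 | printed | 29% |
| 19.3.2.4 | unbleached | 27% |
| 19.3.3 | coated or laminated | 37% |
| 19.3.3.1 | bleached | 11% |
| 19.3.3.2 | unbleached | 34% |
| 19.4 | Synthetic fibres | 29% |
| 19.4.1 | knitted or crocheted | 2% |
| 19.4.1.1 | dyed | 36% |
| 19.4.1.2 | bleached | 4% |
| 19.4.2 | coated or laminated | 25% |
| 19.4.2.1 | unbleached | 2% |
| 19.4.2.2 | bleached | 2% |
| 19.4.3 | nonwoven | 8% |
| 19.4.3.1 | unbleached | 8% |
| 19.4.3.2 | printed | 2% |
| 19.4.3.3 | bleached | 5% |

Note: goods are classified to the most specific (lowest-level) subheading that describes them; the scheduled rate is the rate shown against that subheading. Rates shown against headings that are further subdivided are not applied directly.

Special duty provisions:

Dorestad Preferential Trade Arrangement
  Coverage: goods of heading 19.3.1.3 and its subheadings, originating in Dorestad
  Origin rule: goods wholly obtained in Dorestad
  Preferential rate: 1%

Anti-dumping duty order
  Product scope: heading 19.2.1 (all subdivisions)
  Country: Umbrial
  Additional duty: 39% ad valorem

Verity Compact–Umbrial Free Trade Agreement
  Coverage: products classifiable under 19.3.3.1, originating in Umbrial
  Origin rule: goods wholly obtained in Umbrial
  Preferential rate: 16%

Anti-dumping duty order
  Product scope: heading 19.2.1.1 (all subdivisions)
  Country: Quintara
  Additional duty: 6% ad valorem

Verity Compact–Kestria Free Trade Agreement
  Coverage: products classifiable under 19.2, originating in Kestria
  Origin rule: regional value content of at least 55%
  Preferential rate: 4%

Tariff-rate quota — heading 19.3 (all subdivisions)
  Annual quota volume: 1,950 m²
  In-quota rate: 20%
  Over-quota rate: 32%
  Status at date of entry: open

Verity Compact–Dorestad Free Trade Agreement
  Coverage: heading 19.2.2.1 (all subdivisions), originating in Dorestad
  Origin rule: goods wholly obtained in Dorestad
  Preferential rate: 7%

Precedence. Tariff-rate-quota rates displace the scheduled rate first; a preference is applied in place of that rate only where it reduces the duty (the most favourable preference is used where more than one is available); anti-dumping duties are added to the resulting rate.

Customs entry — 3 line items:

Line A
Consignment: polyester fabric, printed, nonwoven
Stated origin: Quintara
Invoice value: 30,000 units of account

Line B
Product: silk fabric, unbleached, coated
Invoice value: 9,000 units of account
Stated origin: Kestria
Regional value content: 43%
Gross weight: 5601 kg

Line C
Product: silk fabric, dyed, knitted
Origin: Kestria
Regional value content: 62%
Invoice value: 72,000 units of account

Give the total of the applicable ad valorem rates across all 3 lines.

22%

Line A: polyester → 19.4; nonwoven → 19.4.3; printed → 19.4.3.2. Scheduled 2%. No special measure applies. → 2%.
Line B: silk → 19.2; coated → 19.2.1; unbleached → 19.2.1.2. Scheduled 16%. Kestria agreement on 19.2: RVC < 55%. → 16%.
Line C: silk → 19.2; knitted → 19.2.4; dyed → 19.2.4.1. Scheduled 10%. Kestria agreement on 19.2: RVC ≥ 55% → 4% available; preferential 4%. → 4%.
Sum: 2% + 16% + 4% = 22%.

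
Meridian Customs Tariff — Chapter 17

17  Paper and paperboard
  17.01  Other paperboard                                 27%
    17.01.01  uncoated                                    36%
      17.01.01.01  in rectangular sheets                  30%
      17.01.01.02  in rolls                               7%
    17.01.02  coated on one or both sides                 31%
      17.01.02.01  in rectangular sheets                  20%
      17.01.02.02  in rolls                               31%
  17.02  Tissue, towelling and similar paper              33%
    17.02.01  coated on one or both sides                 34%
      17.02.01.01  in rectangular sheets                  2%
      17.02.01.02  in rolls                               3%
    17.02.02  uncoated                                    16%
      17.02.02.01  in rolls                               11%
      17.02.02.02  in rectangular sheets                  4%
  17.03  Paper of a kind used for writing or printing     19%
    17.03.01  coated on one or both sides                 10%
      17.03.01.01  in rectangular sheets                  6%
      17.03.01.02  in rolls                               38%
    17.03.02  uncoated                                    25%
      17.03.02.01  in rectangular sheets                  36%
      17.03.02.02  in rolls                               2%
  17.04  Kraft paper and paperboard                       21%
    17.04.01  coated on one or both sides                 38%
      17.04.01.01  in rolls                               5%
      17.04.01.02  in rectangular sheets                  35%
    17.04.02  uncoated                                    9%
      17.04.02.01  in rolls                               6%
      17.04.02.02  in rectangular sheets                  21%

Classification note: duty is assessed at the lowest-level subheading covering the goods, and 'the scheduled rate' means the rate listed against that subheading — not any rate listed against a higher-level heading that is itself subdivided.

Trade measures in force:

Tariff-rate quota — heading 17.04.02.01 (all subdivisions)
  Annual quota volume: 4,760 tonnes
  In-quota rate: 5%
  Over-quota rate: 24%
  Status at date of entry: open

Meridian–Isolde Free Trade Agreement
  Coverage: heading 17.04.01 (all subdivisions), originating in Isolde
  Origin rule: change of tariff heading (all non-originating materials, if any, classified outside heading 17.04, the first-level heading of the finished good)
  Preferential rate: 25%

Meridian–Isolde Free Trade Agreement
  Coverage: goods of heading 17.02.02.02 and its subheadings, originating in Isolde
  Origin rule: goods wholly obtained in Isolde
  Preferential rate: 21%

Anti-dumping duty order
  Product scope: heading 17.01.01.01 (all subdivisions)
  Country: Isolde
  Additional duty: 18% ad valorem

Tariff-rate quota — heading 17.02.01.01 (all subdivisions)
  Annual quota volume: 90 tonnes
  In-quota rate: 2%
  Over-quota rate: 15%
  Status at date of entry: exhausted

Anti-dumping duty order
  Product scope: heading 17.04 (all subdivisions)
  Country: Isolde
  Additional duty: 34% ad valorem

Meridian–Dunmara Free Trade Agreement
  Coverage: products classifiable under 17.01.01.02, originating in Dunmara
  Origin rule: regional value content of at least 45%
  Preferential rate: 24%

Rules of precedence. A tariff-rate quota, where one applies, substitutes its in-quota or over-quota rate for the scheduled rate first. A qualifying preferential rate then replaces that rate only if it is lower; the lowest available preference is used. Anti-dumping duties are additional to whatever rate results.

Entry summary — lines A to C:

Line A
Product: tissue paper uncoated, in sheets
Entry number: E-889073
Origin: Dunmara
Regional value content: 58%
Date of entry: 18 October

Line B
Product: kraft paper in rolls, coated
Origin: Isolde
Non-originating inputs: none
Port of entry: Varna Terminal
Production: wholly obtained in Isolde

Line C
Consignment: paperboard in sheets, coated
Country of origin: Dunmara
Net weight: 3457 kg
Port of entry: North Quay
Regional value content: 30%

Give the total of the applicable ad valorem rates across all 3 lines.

63%

Line A: tissue paper → 17.02; uncoated → 17.02.02; in sheets → 17.02.02.02. Scheduled 4%. Dunmara agreement on 17.01.01.02: 17.02.02.02 not covered. → 4%.
Line B: kraft paper → 17.04; coated → 17.04.01; in rolls → 17.04.01.01. Scheduled 5%. Isolde agreement on 17.04.01: CTH met → 25% available; Isolde agreement on 17.02.02.02: 17.04.01.01 not covered; preference 25% not lower than 5% → no reduction; anti-dumping (Isolde, 17.04): +34%; total 5% + 34% = 39%. → 39%.
Line C: paperboard → 17.01; coated → 17.01.02; in sheets → 17.01.02.01. Scheduled 20%. Dunmara agreement on 17.01.01.02: 17.01.02.01 not covered. → 20%.
Sum: 4% + 39% + 20% = 63%.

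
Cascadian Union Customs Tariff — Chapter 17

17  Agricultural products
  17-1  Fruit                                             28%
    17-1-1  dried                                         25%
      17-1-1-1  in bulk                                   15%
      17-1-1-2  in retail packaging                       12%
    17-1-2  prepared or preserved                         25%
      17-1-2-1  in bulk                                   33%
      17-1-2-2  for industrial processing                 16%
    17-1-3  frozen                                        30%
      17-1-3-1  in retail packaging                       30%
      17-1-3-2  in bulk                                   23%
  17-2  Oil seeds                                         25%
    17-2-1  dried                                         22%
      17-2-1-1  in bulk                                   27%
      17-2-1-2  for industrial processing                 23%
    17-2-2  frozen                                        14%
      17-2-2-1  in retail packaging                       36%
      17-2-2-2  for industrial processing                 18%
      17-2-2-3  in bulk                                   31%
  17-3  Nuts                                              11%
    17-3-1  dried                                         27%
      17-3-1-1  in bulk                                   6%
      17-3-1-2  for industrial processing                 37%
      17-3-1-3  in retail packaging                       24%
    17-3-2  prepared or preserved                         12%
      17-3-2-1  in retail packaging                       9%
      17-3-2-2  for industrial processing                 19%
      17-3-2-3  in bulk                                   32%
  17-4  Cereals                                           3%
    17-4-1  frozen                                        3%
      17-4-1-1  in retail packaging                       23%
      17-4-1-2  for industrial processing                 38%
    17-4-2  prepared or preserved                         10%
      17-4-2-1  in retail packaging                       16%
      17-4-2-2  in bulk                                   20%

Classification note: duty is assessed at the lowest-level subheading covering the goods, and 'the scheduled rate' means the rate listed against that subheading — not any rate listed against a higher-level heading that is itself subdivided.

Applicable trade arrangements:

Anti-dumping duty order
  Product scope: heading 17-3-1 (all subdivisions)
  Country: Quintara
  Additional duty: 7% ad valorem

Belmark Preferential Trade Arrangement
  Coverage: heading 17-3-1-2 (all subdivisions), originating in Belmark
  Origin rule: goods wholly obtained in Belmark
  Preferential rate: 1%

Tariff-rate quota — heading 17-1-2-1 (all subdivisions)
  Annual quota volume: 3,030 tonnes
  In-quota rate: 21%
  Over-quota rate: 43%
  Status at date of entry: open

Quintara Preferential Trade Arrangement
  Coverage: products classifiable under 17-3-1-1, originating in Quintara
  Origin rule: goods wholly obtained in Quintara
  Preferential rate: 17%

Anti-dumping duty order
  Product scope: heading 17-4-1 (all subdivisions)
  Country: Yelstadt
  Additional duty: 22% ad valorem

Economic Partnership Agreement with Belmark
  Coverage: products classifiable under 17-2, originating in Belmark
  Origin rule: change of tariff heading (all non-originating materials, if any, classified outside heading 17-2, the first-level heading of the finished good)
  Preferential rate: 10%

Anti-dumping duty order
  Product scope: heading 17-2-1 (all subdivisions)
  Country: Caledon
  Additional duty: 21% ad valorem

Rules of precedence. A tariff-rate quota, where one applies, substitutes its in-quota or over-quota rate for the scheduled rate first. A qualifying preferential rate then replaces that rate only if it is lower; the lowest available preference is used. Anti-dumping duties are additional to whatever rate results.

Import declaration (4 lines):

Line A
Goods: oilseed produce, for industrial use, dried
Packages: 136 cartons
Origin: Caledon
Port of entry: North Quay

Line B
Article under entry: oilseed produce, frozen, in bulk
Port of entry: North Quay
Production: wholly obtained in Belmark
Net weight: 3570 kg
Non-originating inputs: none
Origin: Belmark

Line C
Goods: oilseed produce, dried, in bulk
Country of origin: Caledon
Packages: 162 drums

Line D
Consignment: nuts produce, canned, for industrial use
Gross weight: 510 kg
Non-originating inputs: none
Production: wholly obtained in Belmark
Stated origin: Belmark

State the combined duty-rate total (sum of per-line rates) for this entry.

121%

Line A: oilseed → 17-2; dried → 17-2-1; for industrial use → 17-2-1-2. Scheduled 23%. anti-dumping (Caledon, 17-2-1): +21%; total 23% + 21% = 44%. → 44%.
Line B: oilseed → 17-2; frozen → 17-2-2; in bulk → 17-2-2-3. Scheduled 31%. Belmark agreement on 17-3-1-2: 17-2-2-3 not covered; Belmark agreement on 17-2: CTH met → 10% available; preferential 10%. → 10%.
Line C: oilseed → 17-2; dried → 17-2-1; in bulk → 17-2-1-1. Scheduled 27%. anti-dumping (Caledon, 17-2-1): +21%; total 27% + 21% = 48%. → 48%.
Line D: nuts → 17-3; canned → 17-3-2; for industrial use → 17-3-2-2. Scheduled 19%. Belmark agreement on 17-3-1-2: 17-3-2-2 not covered; Belmark agreement on 17-2: 17-3-2-2 not covered. → 19%.
Sum: 44% + 10% + 48% + 19% = 121%.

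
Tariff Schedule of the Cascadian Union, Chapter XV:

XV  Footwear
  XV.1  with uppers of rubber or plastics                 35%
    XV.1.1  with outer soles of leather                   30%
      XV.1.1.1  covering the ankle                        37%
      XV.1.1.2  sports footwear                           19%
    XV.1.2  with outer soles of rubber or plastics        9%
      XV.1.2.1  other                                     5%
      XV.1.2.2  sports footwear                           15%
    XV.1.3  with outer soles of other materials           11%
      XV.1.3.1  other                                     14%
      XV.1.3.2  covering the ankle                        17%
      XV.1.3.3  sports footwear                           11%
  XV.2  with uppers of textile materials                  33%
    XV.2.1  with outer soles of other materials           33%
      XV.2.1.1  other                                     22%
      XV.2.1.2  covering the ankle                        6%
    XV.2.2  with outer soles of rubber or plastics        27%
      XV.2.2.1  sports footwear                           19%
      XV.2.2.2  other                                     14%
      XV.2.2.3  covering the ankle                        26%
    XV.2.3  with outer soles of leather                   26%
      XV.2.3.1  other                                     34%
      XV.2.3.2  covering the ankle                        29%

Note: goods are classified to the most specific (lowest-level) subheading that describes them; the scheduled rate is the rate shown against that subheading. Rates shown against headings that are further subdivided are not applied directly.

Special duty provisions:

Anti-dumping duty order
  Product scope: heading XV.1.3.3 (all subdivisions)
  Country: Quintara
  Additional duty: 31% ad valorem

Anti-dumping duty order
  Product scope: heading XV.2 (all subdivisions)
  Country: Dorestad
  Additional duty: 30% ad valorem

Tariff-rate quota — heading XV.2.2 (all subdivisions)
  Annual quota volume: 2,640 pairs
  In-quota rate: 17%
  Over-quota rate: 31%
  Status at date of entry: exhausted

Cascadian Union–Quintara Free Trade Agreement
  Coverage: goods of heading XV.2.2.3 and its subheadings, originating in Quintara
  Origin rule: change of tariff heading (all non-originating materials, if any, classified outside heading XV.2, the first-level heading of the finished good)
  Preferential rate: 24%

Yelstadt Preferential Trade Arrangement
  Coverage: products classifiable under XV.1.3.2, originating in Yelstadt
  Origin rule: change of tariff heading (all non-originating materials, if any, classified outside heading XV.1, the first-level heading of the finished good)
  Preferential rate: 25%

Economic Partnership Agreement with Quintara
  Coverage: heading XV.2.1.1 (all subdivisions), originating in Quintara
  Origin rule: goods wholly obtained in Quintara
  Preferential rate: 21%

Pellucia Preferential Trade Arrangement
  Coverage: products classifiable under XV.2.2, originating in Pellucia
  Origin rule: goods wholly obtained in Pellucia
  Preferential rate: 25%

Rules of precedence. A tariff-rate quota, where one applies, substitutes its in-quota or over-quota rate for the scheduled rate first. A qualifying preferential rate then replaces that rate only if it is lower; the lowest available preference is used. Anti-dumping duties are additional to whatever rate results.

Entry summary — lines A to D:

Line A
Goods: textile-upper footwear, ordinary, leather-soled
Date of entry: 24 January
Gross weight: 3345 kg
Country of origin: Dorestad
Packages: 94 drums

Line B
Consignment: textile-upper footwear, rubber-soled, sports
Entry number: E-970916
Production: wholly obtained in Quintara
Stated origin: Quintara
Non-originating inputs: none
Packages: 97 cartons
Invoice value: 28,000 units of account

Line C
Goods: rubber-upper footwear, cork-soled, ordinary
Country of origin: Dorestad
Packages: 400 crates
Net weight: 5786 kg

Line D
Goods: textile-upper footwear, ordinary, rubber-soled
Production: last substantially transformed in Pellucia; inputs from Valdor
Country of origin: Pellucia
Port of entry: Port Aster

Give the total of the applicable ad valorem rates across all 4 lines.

Line A: textile-upper → XV.2; leather-soled → XV.2.3; ordinary → XV.2.3.1. Scheduled 34%. anti-dumping (Dorestad, XV.2): +30%; total 34% + 30% = 64%. → 64%.
Line B: textile-upper → XV.2; rubber-soled → XV.2.2; sports → XV.2.2.1. Scheduled 19%. quota on XV.2.2 exhausted → over-quota 31%; Quintara agreement on XV.2.2.3: XV.2.2.1 not covered; Quintara agreement on XV.2.1.1: XV.2.2.1 not covered. → 31%.
Line C: rubber-upper → XV.1; cork-soled → XV.1.3; ordinary → XV.1.3.1. Scheduled 14%. No special measure applies. → 14%.
Line D: textile-upper → XV.2; rubber-soled → XV.2.2; ordinary → XV.2.2.2. Scheduled 14%. quota on XV.2.2 exhausted → over-quota 31%; Pellucia agreement on XV.2.2: not wholly obtained. → 31%.
Sum: 64% + 31% + 14% + 31% = 140%.

140%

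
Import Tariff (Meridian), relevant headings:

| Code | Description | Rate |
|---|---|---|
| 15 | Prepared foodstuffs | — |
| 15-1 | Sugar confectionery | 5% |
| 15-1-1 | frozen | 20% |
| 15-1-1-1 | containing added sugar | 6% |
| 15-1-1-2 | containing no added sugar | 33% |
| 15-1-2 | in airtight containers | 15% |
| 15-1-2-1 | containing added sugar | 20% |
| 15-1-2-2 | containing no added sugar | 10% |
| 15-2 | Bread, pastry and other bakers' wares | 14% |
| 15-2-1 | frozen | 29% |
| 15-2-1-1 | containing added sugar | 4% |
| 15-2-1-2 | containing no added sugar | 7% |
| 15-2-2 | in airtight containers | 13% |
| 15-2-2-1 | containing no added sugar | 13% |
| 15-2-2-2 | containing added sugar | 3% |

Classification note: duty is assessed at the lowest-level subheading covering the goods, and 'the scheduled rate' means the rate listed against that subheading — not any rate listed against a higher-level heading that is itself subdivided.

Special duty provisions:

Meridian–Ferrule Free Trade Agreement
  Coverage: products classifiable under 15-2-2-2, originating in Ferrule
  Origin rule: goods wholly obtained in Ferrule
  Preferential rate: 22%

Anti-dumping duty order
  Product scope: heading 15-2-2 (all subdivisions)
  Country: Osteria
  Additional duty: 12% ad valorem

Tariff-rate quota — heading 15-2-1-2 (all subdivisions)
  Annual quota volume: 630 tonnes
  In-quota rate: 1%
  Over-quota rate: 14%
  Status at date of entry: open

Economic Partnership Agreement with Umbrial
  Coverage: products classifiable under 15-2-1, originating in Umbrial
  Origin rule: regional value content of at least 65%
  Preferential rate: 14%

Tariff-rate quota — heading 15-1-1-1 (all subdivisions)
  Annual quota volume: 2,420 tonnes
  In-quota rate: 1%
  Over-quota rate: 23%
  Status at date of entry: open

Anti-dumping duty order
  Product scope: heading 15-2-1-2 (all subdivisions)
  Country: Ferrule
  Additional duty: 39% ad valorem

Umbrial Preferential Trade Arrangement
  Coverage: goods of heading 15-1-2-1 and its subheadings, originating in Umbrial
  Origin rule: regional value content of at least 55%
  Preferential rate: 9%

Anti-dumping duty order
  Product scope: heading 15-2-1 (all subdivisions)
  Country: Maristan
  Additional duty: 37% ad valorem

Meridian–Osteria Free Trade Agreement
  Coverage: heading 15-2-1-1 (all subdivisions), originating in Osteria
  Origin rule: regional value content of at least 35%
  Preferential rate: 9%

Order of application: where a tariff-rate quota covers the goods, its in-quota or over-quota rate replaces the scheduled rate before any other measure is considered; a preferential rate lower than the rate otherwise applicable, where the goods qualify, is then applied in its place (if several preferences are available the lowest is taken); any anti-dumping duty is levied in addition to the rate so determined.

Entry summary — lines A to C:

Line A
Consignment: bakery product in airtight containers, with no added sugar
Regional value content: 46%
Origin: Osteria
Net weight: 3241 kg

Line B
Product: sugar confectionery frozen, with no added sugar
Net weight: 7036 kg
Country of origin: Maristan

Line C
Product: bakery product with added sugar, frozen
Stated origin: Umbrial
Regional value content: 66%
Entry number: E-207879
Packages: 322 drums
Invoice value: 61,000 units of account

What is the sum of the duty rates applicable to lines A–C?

Line A: bakery product → 15-2; in airtight containers → 15-2-2; with no added sugar → 15-2-2-1. Scheduled 13%. Osteria agreement on 15-2-1-1: 15-2-2-1 not covered; anti-dumping (Osteria, 15-2-2): +12%; total 13% + 12% = 25%. → 25%.
Line B: sugar confectionery → 15-1; frozen → 15-1-1; with no added sugar → 15-1-1-2. Scheduled 33%. No special measure applies. → 33%.
Line C: bakery product → 15-2; frozen → 15-2-1; with added sugar → 15-2-1-1. Scheduled 4%. Umbrial agreement on 15-2-1: RVC ≥ 65% → 14% available; Umbrial agreement on 15-1-2-1: 15-2-1-1 not covered; preference 14% not lower than 4% → no reduction. → 4%.
Sum: 25% + 33% + 4% = 62%.

62%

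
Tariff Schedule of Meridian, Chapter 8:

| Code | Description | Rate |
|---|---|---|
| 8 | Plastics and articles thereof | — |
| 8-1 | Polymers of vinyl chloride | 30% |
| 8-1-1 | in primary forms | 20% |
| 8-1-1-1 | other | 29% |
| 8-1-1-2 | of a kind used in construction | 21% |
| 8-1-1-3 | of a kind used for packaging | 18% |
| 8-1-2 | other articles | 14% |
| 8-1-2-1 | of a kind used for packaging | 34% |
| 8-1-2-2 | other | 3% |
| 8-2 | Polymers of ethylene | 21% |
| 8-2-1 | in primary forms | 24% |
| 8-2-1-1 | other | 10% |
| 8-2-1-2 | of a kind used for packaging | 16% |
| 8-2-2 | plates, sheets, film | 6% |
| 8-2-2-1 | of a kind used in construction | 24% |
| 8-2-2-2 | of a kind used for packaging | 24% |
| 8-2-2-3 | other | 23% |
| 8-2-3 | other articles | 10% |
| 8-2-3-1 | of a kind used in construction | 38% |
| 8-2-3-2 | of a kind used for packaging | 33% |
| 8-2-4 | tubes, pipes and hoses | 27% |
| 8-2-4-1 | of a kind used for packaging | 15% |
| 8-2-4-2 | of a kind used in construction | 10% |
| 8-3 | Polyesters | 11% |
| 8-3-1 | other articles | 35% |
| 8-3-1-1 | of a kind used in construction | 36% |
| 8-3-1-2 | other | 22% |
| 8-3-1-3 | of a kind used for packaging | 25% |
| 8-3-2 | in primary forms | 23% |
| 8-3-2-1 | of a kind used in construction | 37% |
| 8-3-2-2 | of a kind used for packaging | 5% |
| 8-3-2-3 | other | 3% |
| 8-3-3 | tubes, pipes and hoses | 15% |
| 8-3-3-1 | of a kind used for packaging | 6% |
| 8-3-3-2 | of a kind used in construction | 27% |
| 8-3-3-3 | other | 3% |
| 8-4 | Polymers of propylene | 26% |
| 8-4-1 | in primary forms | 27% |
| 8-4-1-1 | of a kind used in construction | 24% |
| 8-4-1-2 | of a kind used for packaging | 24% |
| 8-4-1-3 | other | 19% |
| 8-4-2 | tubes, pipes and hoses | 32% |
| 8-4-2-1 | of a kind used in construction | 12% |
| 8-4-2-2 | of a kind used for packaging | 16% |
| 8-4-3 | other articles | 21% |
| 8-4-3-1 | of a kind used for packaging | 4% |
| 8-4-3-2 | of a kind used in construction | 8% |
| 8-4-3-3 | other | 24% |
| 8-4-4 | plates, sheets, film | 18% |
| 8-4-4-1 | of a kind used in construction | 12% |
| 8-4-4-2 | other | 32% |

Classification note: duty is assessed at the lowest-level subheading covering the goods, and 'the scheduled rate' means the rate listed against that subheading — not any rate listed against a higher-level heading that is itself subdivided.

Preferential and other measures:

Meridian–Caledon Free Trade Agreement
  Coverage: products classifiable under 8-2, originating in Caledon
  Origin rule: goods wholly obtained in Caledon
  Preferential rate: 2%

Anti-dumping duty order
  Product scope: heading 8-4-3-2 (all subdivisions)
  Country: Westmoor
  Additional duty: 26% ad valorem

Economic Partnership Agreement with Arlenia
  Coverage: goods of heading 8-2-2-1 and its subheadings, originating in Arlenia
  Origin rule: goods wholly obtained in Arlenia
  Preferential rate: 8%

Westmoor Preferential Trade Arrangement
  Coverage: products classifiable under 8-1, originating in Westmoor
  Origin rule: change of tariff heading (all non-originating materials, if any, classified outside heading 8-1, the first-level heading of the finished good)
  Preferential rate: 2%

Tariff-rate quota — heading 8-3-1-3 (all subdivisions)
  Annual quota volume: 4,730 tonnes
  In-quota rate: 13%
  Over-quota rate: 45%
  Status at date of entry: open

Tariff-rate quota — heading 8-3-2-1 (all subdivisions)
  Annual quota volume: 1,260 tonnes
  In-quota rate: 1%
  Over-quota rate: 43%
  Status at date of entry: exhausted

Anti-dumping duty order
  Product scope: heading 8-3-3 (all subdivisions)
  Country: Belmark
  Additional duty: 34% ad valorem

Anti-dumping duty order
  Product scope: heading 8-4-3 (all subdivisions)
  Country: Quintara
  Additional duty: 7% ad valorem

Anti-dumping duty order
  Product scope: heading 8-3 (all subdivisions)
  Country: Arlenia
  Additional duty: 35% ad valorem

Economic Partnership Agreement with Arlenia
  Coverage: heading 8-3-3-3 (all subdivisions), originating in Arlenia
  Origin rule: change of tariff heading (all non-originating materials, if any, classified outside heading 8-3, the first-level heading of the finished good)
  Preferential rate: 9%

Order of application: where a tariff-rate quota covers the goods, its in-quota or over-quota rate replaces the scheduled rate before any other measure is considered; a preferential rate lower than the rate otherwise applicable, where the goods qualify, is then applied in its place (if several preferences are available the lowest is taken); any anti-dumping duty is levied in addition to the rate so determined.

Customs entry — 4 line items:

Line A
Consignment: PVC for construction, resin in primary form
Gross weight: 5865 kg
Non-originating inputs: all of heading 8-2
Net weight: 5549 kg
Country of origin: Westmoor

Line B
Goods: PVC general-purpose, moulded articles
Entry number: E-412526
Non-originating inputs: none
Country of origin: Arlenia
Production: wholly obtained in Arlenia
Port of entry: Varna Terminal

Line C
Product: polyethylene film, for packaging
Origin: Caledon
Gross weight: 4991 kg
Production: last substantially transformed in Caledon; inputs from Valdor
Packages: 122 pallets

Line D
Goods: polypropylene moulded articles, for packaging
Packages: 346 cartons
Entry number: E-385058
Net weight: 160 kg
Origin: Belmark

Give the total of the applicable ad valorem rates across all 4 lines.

Line A: PVC → 8-1; resin in primary form → 8-1-1; for construction → 8-1-1-2. Scheduled 21%. Westmoor agreement on 8-1: CTH met → 2% available; preferential 2%. → 2%.
Line B: PVC → 8-1; moulded articles → 8-1-2; general-purpose → 8-1-2-2. Scheduled 3%. Arlenia agreement on 8-2-2-1: 8-1-2-2 not covered; Arlenia agreement on 8-3-3-3: 8-1-2-2 not covered. → 3%.
Line C: polyethylene → 8-2; film → 8-2-2; for packaging → 8-2-2-2. Scheduled 24%. Caledon agreement on 8-2: not wholly obtained. → 24%.
Line D: polypropylene → 8-4; moulded articles → 8-4-3; for packaging → 8-4-3-1. Scheduled 4%. No special measure applies. → 4%.
Sum: 2% + 3% + 24% + 4% = 33%.

33%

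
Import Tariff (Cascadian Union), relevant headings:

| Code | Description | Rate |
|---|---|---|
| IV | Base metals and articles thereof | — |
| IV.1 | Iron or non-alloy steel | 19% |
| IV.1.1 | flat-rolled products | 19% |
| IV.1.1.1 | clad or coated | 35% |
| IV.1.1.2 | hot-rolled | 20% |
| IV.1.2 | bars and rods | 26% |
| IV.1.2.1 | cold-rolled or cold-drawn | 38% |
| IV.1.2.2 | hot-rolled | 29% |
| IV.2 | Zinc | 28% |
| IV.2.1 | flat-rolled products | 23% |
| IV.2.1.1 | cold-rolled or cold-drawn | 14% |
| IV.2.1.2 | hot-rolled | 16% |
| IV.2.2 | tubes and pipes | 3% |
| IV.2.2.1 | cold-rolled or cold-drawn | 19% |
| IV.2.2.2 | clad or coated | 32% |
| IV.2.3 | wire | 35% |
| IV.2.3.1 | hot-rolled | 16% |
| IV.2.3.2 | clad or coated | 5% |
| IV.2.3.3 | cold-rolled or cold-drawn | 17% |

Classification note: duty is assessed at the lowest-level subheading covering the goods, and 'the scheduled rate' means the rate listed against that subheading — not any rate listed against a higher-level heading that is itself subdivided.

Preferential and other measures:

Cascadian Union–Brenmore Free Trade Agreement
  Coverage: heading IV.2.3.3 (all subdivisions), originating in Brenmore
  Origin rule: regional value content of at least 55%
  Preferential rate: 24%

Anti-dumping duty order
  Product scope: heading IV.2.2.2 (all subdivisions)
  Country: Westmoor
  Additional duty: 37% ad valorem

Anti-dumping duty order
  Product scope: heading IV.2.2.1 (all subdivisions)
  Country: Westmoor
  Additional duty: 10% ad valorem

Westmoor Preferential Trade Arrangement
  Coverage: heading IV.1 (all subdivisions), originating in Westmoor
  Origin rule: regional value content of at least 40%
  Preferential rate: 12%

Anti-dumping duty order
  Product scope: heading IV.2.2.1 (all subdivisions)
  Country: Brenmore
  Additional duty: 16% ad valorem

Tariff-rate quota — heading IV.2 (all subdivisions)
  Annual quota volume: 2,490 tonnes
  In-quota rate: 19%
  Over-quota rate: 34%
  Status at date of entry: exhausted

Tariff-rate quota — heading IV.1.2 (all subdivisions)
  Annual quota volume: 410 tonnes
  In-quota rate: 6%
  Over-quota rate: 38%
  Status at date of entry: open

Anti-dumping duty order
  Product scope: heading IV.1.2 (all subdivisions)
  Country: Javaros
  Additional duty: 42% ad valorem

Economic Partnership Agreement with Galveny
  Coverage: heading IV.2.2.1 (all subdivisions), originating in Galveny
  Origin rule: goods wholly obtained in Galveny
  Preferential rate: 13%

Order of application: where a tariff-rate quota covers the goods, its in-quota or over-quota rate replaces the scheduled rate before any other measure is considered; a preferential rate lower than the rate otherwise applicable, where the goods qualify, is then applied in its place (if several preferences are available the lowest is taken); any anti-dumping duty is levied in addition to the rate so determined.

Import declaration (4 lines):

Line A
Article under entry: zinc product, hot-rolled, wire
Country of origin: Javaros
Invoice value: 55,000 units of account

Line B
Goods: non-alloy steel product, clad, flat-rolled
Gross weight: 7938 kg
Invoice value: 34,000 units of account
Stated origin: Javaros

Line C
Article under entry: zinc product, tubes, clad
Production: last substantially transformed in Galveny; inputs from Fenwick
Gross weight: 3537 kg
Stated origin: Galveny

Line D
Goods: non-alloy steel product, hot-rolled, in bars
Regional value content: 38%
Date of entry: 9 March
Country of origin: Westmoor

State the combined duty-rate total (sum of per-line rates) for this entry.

Line A: zinc → IV.2; wire → IV.2.3; hot-rolled → IV.2.3.1. Scheduled 16%. quota on IV.2 exhausted → over-quota 34%. → 34%.
Line B: non-alloy steel → IV.1; flat-rolled → IV.1.1; clad → IV.1.1.1. Scheduled 35%. No special measure applies. → 35%.
Line C: zinc → IV.2; tubes → IV.2.2; clad → IV.2.2.2. Scheduled 32%. quota on IV.2 exhausted → over-quota 34%; Galveny agreement on IV.2.2.1: IV.2.2.2 not covered. → 34%.
Line D: non-alloy steel → IV.1; in bars → IV.1.2; hot-rolled → IV.1.2.2. Scheduled 29%. quota on IV.1.2 open → in-quota 6%; Westmoor agreement on IV.1: RVC < 40%. → 6%.
Sum: 34% + 35% + 34% + 6% = 109%.

109%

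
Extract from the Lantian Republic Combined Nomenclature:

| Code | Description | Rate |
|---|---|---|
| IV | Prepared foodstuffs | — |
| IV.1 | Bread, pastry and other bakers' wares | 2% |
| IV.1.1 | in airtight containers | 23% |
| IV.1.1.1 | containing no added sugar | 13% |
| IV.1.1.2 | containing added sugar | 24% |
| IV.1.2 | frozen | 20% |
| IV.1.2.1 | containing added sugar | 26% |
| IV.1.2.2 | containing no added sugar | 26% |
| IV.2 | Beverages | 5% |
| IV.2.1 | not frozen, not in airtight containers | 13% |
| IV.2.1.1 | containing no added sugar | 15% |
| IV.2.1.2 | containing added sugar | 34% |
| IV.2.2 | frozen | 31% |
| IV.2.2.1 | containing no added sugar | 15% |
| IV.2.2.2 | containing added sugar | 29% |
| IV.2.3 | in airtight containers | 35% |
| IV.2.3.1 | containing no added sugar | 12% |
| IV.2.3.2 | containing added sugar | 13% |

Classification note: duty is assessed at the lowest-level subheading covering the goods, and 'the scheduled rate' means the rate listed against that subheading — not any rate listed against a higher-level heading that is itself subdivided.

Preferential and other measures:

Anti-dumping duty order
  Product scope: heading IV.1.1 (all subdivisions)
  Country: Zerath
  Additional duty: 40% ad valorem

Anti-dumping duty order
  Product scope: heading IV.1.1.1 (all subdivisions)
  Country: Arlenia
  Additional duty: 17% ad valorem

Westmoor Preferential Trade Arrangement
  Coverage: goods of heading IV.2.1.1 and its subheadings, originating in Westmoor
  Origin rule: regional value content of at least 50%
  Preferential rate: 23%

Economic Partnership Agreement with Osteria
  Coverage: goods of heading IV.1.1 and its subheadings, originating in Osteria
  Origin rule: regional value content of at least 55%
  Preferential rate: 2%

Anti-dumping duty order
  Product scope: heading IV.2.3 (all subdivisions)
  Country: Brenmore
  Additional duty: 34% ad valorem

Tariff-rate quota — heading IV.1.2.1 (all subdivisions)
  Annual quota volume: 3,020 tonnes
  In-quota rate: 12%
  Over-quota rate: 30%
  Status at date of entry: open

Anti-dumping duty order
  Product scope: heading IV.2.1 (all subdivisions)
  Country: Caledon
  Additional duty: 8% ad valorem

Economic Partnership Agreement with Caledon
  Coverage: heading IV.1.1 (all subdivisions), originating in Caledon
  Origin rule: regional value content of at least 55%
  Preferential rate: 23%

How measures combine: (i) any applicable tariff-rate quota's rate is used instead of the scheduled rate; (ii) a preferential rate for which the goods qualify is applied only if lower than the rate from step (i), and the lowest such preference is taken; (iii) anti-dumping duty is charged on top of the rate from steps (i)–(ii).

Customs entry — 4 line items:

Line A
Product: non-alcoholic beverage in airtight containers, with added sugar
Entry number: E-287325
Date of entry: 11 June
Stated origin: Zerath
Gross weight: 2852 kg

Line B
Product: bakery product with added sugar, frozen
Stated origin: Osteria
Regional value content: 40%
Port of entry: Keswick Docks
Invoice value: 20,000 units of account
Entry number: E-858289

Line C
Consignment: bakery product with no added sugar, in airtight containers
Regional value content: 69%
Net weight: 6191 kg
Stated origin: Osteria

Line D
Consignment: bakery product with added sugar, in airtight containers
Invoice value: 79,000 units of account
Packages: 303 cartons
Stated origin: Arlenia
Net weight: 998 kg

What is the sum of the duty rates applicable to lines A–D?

Line A: non-alcoholic beverage → IV.2; in airtight containers → IV.2.3; with added sugar → IV.2.3.2. Scheduled 13%. No special measure applies. → 13%.
Line B: bakery product → IV.1; frozen → IV.1.2; with added sugar → IV.1.2.1. Scheduled 26%. quota on IV.1.2.1 open → in-quota 12%; Osteria agreement on IV.1.1: IV.1.2.1 not covered. → 12%.
Line C: bakery product → IV.1; in airtight containers → IV.1.1; with no added sugar → IV.1.1.1. Scheduled 13%. Osteria agreement on IV.1.1: RVC ≥ 55% → 2% available; preferential 2%. → 2%.
Line D: bakery product → IV.1; in airtight containers → IV.1.1; with added sugar → IV.1.1.2. Scheduled 24%. No special measure applies. → 24%.
Sum: 13% + 12% + 2% + 24% = 51%.

51%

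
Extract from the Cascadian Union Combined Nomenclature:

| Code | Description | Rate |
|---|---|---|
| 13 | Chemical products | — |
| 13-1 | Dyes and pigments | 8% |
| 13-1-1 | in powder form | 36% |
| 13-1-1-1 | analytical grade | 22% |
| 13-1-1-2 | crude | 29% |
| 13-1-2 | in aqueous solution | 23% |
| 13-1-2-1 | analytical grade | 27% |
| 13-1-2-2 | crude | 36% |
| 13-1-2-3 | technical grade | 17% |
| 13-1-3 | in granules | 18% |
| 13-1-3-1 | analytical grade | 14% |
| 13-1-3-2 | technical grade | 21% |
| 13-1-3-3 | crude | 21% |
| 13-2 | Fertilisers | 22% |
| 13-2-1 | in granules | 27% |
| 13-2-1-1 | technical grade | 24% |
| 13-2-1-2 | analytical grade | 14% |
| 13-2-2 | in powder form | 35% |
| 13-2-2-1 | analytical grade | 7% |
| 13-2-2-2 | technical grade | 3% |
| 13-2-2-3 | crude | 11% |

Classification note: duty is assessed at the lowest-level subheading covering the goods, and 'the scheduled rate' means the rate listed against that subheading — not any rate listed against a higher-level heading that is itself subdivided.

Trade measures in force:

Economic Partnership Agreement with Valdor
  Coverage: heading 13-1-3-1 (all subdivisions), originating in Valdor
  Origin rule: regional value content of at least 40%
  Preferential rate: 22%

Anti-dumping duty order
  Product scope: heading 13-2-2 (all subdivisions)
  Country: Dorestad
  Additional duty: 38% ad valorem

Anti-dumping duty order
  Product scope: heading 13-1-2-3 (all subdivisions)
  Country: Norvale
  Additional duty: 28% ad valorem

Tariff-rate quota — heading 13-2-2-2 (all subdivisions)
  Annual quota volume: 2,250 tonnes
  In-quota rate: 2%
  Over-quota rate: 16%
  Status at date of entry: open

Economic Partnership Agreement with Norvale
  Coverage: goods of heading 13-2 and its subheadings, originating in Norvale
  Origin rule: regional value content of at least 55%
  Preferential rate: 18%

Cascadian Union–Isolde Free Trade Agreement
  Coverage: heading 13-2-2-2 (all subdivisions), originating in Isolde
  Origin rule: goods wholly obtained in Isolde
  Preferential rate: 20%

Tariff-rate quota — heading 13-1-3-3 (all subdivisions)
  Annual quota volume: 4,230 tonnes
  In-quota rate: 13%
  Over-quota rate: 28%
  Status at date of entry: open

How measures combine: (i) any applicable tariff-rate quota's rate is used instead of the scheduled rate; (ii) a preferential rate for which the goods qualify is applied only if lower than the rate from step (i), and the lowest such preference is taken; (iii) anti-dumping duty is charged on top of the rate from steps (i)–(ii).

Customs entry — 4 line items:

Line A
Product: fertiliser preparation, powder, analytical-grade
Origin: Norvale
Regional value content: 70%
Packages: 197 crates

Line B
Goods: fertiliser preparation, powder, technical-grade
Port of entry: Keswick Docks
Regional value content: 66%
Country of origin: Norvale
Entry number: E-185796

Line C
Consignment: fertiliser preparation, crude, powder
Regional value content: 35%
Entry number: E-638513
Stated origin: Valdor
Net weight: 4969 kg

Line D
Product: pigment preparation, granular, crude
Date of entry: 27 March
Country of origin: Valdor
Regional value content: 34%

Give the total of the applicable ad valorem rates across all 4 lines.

Line A: fertiliser → 13-2; powder → 13-2-2; analytical-grade → 13-2-2-1. Scheduled 7%. Norvale agreement on 13-2: RVC ≥ 55% → 18% available; preference 18% not lower than 7% → no reduction. → 7%.
Line B: fertiliser → 13-2; powder → 13-2-2; technical-grade → 13-2-2-2. Scheduled 3%. quota on 13-2-2-2 open → in-quota 2%; Norvale agreement on 13-2: RVC ≥ 55% → 18% available; preference 18% not lower than 2% → no reduction. → 2%.
Line C: fertiliser → 13-2; powder → 13-2-2; crude → 13-2-2-3. Scheduled 11%. Valdor agreement on 13-1-3-1: 13-2-2-3 not covered. → 11%.
Line D: pigment → 13-1; granular → 13-1-3; crude → 13-1-3-3. Scheduled 21%. quota on 13-1-3-3 open → in-quota 13%; Valdor agreement on 13-1-3-1: 13-1-3-3 not covered. → 13%.
Sum: 7% + 2% + 11% + 13% = 33%.

33%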